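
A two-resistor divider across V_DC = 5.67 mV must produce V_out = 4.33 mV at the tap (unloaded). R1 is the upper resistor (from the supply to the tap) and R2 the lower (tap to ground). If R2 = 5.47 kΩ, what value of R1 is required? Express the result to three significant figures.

The divider ratio is R2/(R1+R2) = 4.33/5.67 = 0.7637.
R1 = R2·(1/k − 1) = 5.47 × 0.3095 = 1.693 kΩ.

R1 ≈ 1.69 kΩ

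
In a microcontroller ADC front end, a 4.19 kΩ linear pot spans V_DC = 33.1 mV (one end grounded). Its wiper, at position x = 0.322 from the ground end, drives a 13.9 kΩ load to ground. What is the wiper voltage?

Lower segment x·R_p = 1.349 kΩ; upper segment (1−x)·R_p = 2.841 kΩ.
Lower segment in parallel with the load: 1.349 ‖ 13.9 = 1.230 kΩ.
Then V_out = V_DC · 1.230/(2.841 + 1.230) = 10.00 mV.

V_out ≈ 10.0 mV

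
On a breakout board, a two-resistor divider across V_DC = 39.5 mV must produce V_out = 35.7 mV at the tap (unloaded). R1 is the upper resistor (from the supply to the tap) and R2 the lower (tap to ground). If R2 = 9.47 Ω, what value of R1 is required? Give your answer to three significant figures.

R1 ≈ 1.01 Ω

Required fraction k = V_out/V_DC = 0.9038.
R1 = R2·(1/k − 1) = 9.47 × 0.1064 = 1.008 Ω.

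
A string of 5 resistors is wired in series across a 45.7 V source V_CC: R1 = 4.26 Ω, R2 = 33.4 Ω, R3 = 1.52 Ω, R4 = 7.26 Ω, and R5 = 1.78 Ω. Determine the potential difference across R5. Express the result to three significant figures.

Total series resistance ΣR = 4.26 + 33.4 + 1.52 + 7.26 + 1.78 = 48.22 Ω.
V = V_CC · R/ΣR = 45.7 × 0.03691 = 1.687 V.

V ≈ 1.69 V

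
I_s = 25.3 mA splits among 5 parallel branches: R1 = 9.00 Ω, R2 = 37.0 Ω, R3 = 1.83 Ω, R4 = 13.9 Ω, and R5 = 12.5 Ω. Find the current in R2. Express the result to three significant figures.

I ≈ 0.817 mA

ΣG = 1/9.00 + 1/37.0 + 1/1.83 + 1/13.9 + 1/12.5 = 0.8365.
R2 takes the fraction G_k/ΣG = 0.02703/0.8365 = 0.03231, so I = 25.3 × 0.03231 = 0.8174 mA.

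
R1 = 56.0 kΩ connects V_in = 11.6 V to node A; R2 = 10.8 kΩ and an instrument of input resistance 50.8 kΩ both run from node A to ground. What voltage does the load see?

V_out ≈ 1.59 V

The load sits in parallel with R2, giving an effective lower resistance R2' = R2·R_L/(R2+R_L) = 8.906 kΩ.
Now apply the divider: V_out = 11.6 × 0.1372 = 1.592 V.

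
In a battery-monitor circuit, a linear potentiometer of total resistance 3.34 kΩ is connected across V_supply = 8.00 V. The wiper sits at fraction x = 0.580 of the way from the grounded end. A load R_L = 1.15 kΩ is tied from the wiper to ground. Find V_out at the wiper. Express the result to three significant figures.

The pot divides into 1.403 kΩ above the wiper and 1.937 kΩ below.
Lower segment in parallel with the load: 1.937 ‖ 1.15 = 0.7216 kΩ.
V_out = 8.00 × 0.7216/(1.403 + 0.7216) = 2.717 V.

V_out ≈ 2.72 V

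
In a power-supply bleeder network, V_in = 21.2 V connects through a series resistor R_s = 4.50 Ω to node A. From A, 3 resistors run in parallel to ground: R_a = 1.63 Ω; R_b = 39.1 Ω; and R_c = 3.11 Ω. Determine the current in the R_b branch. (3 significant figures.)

I ≈ 0.102 A

Combine the parallel branches: R_p = (1/1.63 + 1/39.1 + 1/3.11)⁻¹ = 1.041 Ω.
V_A by voltage divider: V_A = 21.2 × 1.041/(4.50 + 1.041) = 3.983 V.
Branch current I = V_A/R_b = 3.983/39.1 = 0.1019 A.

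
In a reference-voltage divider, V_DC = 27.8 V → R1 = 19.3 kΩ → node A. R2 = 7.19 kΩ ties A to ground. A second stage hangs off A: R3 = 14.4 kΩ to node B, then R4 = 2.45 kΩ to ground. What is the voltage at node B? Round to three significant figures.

V_B ≈ 0.837 V

Looking into the second stage from A: R3 + R4 = 16.85 kΩ appears in parallel with R2.
R2 ‖ (R3+R4) = 5.040 kΩ.
V_A = 27.8 × 5.040/(19.3 + 5.040) = 5.756 V.
Stage 2 is unloaded, so V_B = V_A · R4/(R3+R4) = 5.756 × 2.45/16.85 = 0.8369 V.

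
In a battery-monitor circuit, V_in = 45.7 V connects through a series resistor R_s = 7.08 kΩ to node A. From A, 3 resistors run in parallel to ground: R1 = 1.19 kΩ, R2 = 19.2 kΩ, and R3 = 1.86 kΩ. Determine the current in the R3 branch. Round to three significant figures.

Combine the parallel branches: R_p = (1/1.19 + 1/19.2 + 1/1.86)⁻¹ = 0.6993 kΩ.
Node voltage V_A = V_in · R_p/(R_s + R_p) = 45.7 × 0.08989 = 4.108 V.
I(R3) = V_A / R3 = 4.108/1.86 = 2.209 mA.
(Check via current divider: I_total = 5.875 mA; share G_k/ΣG = 0.3760 → same result.)

I ≈ 2.21 mA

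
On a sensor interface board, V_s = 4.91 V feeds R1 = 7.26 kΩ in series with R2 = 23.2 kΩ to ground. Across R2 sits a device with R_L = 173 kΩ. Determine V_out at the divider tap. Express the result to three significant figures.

V_out ≈ 3.62 V

First combine the lower leg with the load: R2 ‖ R_L = 20.46 kΩ.
Voltage divider with the loaded lower leg: V_out = 4.91 × 20.46/(7.26 + 20.46) = 4.91 × 0.7381 = 3.624 V.
(Unloaded it would be 3.74 V; the load pulls it down.)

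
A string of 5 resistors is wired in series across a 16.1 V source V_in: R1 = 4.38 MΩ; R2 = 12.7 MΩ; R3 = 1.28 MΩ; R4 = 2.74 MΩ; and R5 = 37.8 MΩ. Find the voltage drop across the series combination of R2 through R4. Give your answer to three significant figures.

Total series resistance ΣR = 4.38 + 12.7 + 1.28 + 2.74 + 37.8 = 58.90 MΩ.
R_{R2..R4} = 12.7 + 1.28 + 2.74 = 16.72 MΩ.
Voltage divider: V = V_in · (16.72 / 58.90) = 16.1 × 0.2839 = 4.570 V.

V ≈ 4.57 V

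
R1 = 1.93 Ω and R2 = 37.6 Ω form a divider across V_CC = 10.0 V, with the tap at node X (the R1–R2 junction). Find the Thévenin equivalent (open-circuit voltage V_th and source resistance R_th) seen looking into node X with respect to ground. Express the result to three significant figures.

With X open, the divider is unloaded: V_th = 10.0 × 37.6/39.53 = 9.512 V.
Zeroing V_CC shorts the top of R1 to ground, so R_th = R1 ‖ R2 = 1.836 Ω.

V_th ≈ 9.51 V, R_th ≈ 1.84 Ω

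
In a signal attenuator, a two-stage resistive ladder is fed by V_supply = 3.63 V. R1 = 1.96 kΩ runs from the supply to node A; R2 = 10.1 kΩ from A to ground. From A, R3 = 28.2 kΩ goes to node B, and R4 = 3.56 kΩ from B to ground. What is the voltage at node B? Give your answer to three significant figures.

Node A sees R2 in parallel with the series input of stage 2, R3 + R4 = 31.76 kΩ.
R2 ‖ (R3+R4) = 7.663 kΩ.
V_A = 3.63 × 7.663/(1.96 + 7.663) = 2.891 V.
Then the unloaded second divider: V_B = V_A × R4/(R3+R4) = 2.891 × 0.1121 = 0.3240 V.

V_B ≈ 0.324 V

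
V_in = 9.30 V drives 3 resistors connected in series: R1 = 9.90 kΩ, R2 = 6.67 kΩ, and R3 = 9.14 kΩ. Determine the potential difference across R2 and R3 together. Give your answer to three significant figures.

V ≈ 5.72 V

Total series resistance ΣR = 9.90 + 6.67 + 9.14 = 25.71 kΩ.
R_{R2..R3} = 6.67 + 9.14 = 15.81 kΩ.
By the voltage-divider rule, V = 9.30 × 15.81/25.71 = 5.719 V.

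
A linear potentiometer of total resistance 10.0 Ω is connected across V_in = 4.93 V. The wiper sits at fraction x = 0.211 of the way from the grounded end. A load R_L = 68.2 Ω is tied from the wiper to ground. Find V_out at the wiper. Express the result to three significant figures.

Lower segment x·R_p = 2.110 Ω; upper segment (1−x)·R_p = 7.890 Ω.
R_L loads the lower segment: effective lower R = 2.047 Ω.
Then V_out = V_in · 2.047/(7.890 + 2.047) = 1.015 V.

V_out ≈ 1.02 V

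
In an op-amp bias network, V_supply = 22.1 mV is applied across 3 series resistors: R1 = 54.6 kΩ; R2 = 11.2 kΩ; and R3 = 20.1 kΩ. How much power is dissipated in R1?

Series current I = V_supply/ΣR = 22.1/85.90 = 0.2573 µA.
P(R1) = I²·R1 = (0.2573)² × 54.6 = 3.614 nW.

P ≈ 3.61 nW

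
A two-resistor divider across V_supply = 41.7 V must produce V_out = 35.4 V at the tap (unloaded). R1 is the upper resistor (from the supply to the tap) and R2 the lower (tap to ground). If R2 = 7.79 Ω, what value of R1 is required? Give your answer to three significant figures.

R1 ≈ 1.39 Ω

Required fraction k = V_out/V_supply = 0.8489.
R1 = R2·(1/k − 1) = 7.79 × 0.1780 = 1.386 Ω.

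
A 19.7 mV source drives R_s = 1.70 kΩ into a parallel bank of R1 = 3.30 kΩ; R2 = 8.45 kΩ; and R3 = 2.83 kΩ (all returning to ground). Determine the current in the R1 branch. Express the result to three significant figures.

I ≈ 2.58 µA

Equivalent of the parallel group: R_p = 1.291 kΩ.
Node voltage V_A = V_s · R_p/(R_s + R_p) = 19.7 × 0.4316 = 8.502 mV.
I(R1) = V_A / R1 = 8.502/3.30 = 2.576 µA.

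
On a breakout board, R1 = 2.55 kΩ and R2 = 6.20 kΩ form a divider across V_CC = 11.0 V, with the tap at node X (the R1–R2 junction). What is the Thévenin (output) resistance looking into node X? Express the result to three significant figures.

With V_CC suppressed (replaced by a short), R_th = R1 ‖ R2 = (2.550 × 6.20)/(2.550 + 6.20) = 1.807 kΩ.

R_th ≈ 1.81 kΩ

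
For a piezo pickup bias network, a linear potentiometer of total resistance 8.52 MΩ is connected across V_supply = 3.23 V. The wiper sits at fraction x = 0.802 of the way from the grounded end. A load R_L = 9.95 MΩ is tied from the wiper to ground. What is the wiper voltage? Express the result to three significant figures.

V_out ≈ 2.28 V

The pot divides into 1.687 MΩ above the wiper and 6.833 MΩ below.
(x·R_p) ‖ R_L = 4.051 MΩ.
Loaded-divider output: V_out = 3.23 × 0.7060 = 2.280 V.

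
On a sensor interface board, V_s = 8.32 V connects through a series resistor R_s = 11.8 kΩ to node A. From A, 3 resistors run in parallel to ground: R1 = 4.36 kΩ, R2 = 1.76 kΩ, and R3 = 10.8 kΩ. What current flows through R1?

I ≈ 0.166 mA

Parallel bank: R_p = 1/(1/4.36 + 1/1.76 + 1/10.8) = 1.123 kΩ.
V_A by voltage divider: V_A = 8.32 × 1.123/(11.8 + 1.123) = 0.7233 V.
I(R1) = V_A / R1 = 0.7233/4.36 = 0.1659 mA.
(Equivalently: I_total = 0.6438 mA, then current-divider fraction G_k/ΣG = 0.2577.)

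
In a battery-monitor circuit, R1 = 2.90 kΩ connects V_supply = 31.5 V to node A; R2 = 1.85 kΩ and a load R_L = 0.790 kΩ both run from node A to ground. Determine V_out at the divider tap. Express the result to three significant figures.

First combine the lower leg with the load: R2 ‖ R_L = 0.5536 kΩ.
Then V_out = V_supply · R2'/(R1 + R2') = 31.5 × 0.5536/3.454 = 5.049 V.

V_out ≈ 5.05 V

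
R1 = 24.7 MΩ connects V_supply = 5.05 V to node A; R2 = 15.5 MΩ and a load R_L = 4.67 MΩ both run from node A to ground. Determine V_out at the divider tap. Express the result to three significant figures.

The load sits in parallel with R2, giving an effective lower resistance R2' = R2·R_L/(R2+R_L) = 3.589 MΩ.
Voltage divider with the loaded lower leg: V_out = 5.05 × 3.589/(24.7 + 3.589) = 5.05 × 0.1269 = 0.6406 V.

V_out ≈ 0.641 V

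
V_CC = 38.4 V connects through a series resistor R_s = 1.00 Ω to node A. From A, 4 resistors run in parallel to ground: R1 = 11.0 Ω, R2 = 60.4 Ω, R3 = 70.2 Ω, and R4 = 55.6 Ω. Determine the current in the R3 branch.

Combine the parallel branches: R_p = (1/11.0 + 1/60.4 + 1/70.2 + 1/55.6)⁻¹ = 7.158 Ω.
Node voltage V_A = V_CC · R_p/(R_s + R_p) = 38.4 × 0.8774 = 33.69 V.
I(R3) = V_A / R3 = 33.69/70.2 = 0.4800 A.
(Equivalently: I_total = 4.707 A, then current-divider fraction G_k/ΣG = 0.1020.)

I ≈ 0.480 A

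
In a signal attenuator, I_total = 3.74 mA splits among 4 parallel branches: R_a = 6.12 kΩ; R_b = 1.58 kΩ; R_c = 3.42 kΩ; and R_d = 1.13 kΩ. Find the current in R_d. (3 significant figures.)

Conductances: ΣG = 1/6.12 + 1/1.58 + 1/3.42 + 1/1.13 = 1.974 (1/kΩ).
By the current-divider rule, I = I_total · G_k/ΣG = 3.74 × 0.4484 = 1.677 mA.

I ≈ 1.68 mA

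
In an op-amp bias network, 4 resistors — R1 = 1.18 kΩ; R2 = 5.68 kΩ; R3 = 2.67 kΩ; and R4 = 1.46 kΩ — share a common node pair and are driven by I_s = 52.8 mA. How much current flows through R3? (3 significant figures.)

Conductances: ΣG = 1/1.18 + 1/5.68 + 1/2.67 + 1/1.46 = 2.083 (1/kΩ).
R3 takes the fraction G_k/ΣG = 0.3745/2.083 = 0.1798, so I = 52.8 × 0.1798 = 9.494 mA.

I ≈ 9.49 mA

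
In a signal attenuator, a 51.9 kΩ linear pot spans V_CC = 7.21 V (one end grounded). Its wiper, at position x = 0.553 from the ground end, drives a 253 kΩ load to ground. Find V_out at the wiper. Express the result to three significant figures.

V_out ≈ 3.79 V

Lower segment x·R_p = 28.70 kΩ; upper segment (1−x)·R_p = 23.20 kΩ.
(x·R_p) ‖ R_L = 25.78 kΩ.
Loaded-divider output: V_out = 7.21 × 0.5263 = 3.795 V.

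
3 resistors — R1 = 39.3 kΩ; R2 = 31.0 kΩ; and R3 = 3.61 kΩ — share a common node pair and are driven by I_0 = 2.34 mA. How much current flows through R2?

I ≈ 0.226 mA

Total conductance ΣG = 1/39.3 + 1/31.0 + 1/3.61 = 0.3347 (units of 1/kΩ).
Current divider: I(R2) = I_0 · G_k/ΣG = 2.34 × (0.03226/0.3347) = 2.34 × 0.09638 = 0.2255 mA.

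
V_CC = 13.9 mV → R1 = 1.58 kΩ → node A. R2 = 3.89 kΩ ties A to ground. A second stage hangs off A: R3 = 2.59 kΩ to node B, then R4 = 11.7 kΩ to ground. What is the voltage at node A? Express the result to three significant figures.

V_A ≈ 9.16 mV

Looking into the second stage from A: R3 + R4 = 14.29 kΩ appears in parallel with R2.
R2 ‖ (R3+R4) = 3.058 kΩ.
First divider: V_A = V_CC · 3.058/(1.58 + 3.058) = 9.164 mV.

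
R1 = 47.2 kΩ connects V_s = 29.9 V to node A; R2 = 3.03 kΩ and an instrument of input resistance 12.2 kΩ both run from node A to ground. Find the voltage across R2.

First combine the lower leg with the load: R2 ‖ R_L = 2.427 kΩ.
Now apply the divider: V_out = 29.9 × 0.04891 = 1.462 V.
(Unloaded it would be 1.80 V; the load pulls it down.)

V_out ≈ 1.46 V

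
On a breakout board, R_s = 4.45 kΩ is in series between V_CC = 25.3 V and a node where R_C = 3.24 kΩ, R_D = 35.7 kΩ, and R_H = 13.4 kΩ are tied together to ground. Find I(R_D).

I ≈ 0.250 mA

Parallel bank: R_p = 1/(1/3.24 + 1/35.7 + 1/13.4) = 2.431 kΩ.
V_A by voltage divider: V_A = 25.3 × 2.431/(4.45 + 2.431) = 8.939 V.
Branch current I = V_A/R_D = 8.939/35.7 = 0.2504 mA.
(Check via current divider: I_total = 3.677 mA; share G_k/ΣG = 0.06811 → same result.)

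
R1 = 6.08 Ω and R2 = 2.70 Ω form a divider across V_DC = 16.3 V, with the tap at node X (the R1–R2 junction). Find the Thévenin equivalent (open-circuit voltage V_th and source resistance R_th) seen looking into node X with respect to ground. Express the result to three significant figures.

With X open, the divider is unloaded: V_th = 16.3 × 2.70/8.780 = 5.013 V.
With V_DC suppressed (replaced by a short), R_th = R1 ‖ R2 = (6.080 × 2.70)/(6.080 + 2.70) = 1.870 Ω.

V_th ≈ 5.01 V, R_th ≈ 1.87 Ω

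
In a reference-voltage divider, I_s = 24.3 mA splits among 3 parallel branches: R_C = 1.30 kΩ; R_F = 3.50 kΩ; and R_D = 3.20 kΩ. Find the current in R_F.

I ≈ 5.08 mA

Conductances: ΣG = 1/1.30 + 1/3.50 + 1/3.20 = 1.367 (1/kΩ).
By the current-divider rule, I = I_s · G_k/ΣG = 24.3 × 0.2089 = 5.077 mA.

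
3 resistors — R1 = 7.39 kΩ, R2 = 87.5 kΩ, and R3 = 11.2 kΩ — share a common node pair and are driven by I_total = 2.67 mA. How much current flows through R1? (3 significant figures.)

ΣG = 1/7.39 + 1/87.5 + 1/11.2 = 0.2360.
R1 takes the fraction G_k/ΣG = 0.1353/0.2360 = 0.5733, so I = 2.67 × 0.5733 = 1.531 mA.

I ≈ 1.53 mA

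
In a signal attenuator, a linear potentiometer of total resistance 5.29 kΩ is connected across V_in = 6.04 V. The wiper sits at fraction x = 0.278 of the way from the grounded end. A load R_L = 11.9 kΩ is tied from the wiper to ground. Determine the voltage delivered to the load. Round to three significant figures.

V_out ≈ 1.54 V

Lower segment x·R_p = 1.471 kΩ; upper segment (1−x)·R_p = 3.819 kΩ.
R_L loads the lower segment: effective lower R = 1.309 kΩ.
Loaded-divider output: V_out = 6.04 × 0.2552 = 1.542 V.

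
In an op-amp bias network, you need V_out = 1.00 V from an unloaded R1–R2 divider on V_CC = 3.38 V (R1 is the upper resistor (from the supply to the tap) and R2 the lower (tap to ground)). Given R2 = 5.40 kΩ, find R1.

The divider ratio is R2/(R1+R2) = 1.00/3.38 = 0.2959.
So R1 = R2 · (V_CC/V_out − 1) = 5.40 × (3.38/1.00 − 1) = 5.40 × 2.380 = 12.85 kΩ.

R1 ≈ 12.9 kΩ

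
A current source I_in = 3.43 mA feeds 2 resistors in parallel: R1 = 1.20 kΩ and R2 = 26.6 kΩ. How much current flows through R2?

I ≈ 0.148 mA

For two parallel branches, I_k = I_in · (other R)/(sum of R).
I(R2) = 3.43 × 1.20/(1.20 + 26.6) = 3.43 × 0.04317 = 0.1481 mA.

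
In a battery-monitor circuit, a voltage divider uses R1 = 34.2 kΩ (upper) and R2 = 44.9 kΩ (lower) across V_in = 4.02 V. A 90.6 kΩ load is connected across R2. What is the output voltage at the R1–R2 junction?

V_out ≈ 1.88 V

First combine the lower leg with the load: R2 ‖ R_L = 30.02 kΩ.
Voltage divider with the loaded lower leg: V_out = 4.02 × 30.02/(34.2 + 30.02) = 4.02 × 0.4675 = 1.879 V.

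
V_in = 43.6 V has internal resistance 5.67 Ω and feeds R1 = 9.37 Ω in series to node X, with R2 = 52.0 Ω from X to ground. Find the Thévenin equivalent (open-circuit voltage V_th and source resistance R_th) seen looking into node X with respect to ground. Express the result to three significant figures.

V_th ≈ 33.8 V, R_th ≈ 11.7 Ω

R1' = 5.67 + 9.37 = 15.04 Ω (source resistance + R1).
V_th is the unloaded tap voltage: V_in · R2/(R1'+R2) = 43.6 × 0.7757 = 33.82 V.
With V_in suppressed (replaced by a short), R_th = R1' ‖ R2 = (15.04 × 52.0)/(15.04 + 52.0) = 11.67 Ω.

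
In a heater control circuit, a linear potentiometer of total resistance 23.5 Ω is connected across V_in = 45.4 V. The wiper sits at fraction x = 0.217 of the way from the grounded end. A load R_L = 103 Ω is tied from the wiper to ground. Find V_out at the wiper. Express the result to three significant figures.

V_out ≈ 9.48 V

Split the track: R_lower = x·R_p = 5.099 Ω, R_upper = (1−x)·R_p = 18.40 Ω.
R_L loads the lower segment: effective lower R = 4.859 Ω.
V_out = 45.4 × 4.859/(18.40 + 4.859) = 9.484 V.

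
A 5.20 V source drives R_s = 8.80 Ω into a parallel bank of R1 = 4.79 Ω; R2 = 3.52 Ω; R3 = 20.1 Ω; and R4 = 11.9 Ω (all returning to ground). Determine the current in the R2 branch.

I ≈ 0.227 A

Equivalent of the parallel group: R_p = 1.596 Ω.
Node voltage V_A = V_DC · R_p/(R_s + R_p) = 5.20 × 0.1535 = 0.7982 V.
Branch current I = V_A/R2 = 0.7982/3.52 = 0.2268 A.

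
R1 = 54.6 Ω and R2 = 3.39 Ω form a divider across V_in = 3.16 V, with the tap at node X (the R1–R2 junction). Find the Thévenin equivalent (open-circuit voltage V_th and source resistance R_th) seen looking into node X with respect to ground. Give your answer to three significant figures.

V_th ≈ 0.185 V, R_th ≈ 3.19 Ω

Open-circuit (no load on X): V_th = V_in · R2/(R1 + R2) = 3.16 × 3.39/(54.60 + 3.39) = 0.1847 V.
Looking into X with the source shorted: R_th = R1·R2/(R1+R2) = 54.60 × 3.39/57.99 = 3.192 Ω.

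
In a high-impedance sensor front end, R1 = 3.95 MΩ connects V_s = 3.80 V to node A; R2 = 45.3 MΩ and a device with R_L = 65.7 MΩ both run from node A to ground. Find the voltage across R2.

The load sits in parallel with R2, giving an effective lower resistance R2' = R2·R_L/(R2+R_L) = 26.81 MΩ.
Then V_out = V_s · R2'/(R1 + R2') = 3.80 × 26.81/30.76 = 3.312 V.

V_out ≈ 3.31 V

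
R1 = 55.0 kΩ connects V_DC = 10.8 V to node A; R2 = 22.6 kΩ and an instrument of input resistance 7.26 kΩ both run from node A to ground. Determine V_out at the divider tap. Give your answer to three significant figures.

R2 ‖ R_L = (22.6 × 7.26)/(22.6 + 7.26) = 5.495 kΩ.
Then V_out = V_DC · R2'/(R1 + R2') = 10.8 × 5.495/60.49 = 0.9810 V.

V_out ≈ 0.981 V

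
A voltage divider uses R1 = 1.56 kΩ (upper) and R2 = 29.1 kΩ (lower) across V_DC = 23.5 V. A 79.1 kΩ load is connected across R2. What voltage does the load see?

The load sits in parallel with R2, giving an effective lower resistance R2' = R2·R_L/(R2+R_L) = 21.27 kΩ.
Then V_out = V_DC · R2'/(R1 + R2') = 23.5 × 21.27/22.83 = 21.89 V.
(Unloaded it would be 22.3 V; the load pulls it down.)

V_out ≈ 21.9 V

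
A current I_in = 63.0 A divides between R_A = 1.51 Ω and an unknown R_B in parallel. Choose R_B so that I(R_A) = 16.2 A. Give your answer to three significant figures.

In a two-way split, I_A/I_in = R_B/(R_A + R_B).
With f = 0.2571, R_B = R_A · f/(1−f) = 1.51 × 0.3462 = 0.5227 Ω.

R_B ≈ 0.523 Ω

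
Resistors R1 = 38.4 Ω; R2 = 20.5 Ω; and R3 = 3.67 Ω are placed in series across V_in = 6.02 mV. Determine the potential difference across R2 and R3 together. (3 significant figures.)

V ≈ 2.33 mV

ΣR = 38.4 + 20.5 + 3.67 = 62.57 Ω.
R_{R2..R3} = 20.5 + 3.67 = 24.17 Ω.
By the voltage-divider rule, V = 6.02 × 24.17/62.57 = 2.325 mV.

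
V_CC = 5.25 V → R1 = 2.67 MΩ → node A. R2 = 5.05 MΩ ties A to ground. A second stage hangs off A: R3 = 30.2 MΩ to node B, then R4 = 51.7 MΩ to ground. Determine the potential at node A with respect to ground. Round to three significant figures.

Node A sees R2 in parallel with the series input of stage 2, R3 + R4 = 81.90 MΩ.
R2 ‖ (R3+R4) = 4.757 MΩ.
V_A = 5.25 × 4.757/(2.67 + 4.757) = 3.363 V.

V_A ≈ 3.36 V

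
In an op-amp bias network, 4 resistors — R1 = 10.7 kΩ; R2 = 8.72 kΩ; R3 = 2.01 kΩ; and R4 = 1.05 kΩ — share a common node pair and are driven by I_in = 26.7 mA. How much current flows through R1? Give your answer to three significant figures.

I ≈ 1.50 mA

Conductances: ΣG = 1/10.7 + 1/8.72 + 1/2.01 + 1/1.05 = 1.658 (1/kΩ).
By the current-divider rule, I = I_in · G_k/ΣG = 26.7 × 0.05637 = 1.505 mA.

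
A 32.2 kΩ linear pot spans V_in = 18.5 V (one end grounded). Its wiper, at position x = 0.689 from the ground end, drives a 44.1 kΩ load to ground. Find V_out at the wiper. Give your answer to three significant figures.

V_out ≈ 11.0 V

Lower segment x·R_p = 22.19 kΩ; upper segment (1−x)·R_p = 10.01 kΩ.
R_L loads the lower segment: effective lower R = 14.76 kΩ.
Loaded-divider output: V_out = 18.5 × 0.5958 = 11.02 V.
(Unloaded: V_out = x·V_in = 12.7 V.)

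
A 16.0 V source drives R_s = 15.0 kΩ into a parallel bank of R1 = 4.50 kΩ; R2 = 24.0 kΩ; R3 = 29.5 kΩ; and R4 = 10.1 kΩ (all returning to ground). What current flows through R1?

Combine the parallel branches: R_p = (1/4.50 + 1/24.0 + 1/29.5 + 1/10.1)⁻¹ = 2.520 kΩ.
V_A = 16.0 × 2.520/17.52 = 2.302 V.
Branch current I = V_A/R1 = 2.302/4.50 = 0.5114 mA.

I ≈ 0.511 mA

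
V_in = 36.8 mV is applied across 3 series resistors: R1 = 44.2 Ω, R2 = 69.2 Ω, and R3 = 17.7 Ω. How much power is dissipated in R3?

P ≈ 1.39 µW

Series current I = V_in/ΣR = 36.8/131.1 = 0.2807 mA.
P = I²R = 0.07879 × 17.7 = 1.395 µW.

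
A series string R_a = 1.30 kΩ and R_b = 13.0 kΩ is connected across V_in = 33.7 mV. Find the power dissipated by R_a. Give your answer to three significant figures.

Series current I = V_in/ΣR = 33.7/14.30 = 2.357 µA.
V(R_a) = I·R = 3.064 mV; P = V·I = 3.064 × 2.357 = 7.220 nW.

P ≈ 7.22 nW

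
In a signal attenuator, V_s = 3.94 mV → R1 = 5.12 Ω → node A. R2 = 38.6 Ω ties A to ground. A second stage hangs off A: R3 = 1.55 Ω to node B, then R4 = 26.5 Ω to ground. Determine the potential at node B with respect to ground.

V_B ≈ 2.83 mV

Looking into the second stage from A: R3 + R4 = 28.05 Ω appears in parallel with R2.
Effective lower resistance at A: R2 ‖ 28.05 = 16.25 Ω.
V_A = 3.94 × 16.25/(5.12 + 16.25) = 2.996 mV.
Then the unloaded second divider: V_B = V_A × R4/(R3+R4) = 2.996 × 0.9447 = 2.830 mV.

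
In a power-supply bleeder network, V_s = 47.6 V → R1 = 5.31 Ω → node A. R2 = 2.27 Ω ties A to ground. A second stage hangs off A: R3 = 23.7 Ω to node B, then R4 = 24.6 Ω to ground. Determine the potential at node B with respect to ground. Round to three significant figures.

Node A sees R2 in parallel with the series input of stage 2, R3 + R4 = 48.30 Ω.
R2 ‖ (R3+R4) = 2.168 Ω.
First divider: V_A = V_s · 2.168/(5.31 + 2.168) = 13.80 V.
Then the unloaded second divider: V_B = V_A × R4/(R3+R4) = 13.80 × 0.5093 = 7.029 V.

V_B ≈ 7.03 V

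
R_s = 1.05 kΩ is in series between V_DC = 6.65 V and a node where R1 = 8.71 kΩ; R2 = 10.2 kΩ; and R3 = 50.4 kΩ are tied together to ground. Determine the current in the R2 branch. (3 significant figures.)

I ≈ 0.524 mA

Parallel bank: R_p = 1/(1/8.71 + 1/10.2 + 1/50.4) = 4.298 kΩ.
V_A = 6.65 × 4.298/5.348 = 5.344 V.
I(R2) = V_A / R2 = 5.344/10.2 = 0.5239 mA.
(Check via current divider: I_total = 1.244 mA; share G_k/ΣG = 0.4213 → same result.)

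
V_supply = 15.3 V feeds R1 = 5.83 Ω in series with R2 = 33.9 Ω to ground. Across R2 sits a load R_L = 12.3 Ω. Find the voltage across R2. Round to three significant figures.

First combine the lower leg with the load: R2 ‖ R_L = 9.025 Ω.
Then V_out = V_supply · R2'/(R1 + R2') = 15.3 × 9.025/14.86 = 9.295 V.

V_out ≈ 9.30 V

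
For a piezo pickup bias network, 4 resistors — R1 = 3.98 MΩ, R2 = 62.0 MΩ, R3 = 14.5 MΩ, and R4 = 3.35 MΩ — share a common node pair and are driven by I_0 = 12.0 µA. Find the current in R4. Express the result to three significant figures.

Conductances: ΣG = 1/3.98 + 1/62.0 + 1/14.5 + 1/3.35 = 0.6349 (1/MΩ).
R4 takes the fraction G_k/ΣG = 0.2985/0.6349 = 0.4702, so I = 12.0 × 0.4702 = 5.642 µA.

I ≈ 5.64 µA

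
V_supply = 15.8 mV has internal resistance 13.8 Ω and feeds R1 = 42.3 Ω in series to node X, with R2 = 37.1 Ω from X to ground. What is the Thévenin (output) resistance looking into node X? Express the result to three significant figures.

R_th ≈ 22.3 Ω

R1' = 13.8 + 42.3 = 56.10 Ω (source resistance + R1).
Looking into X with the source shorted: R_th = R1'·R2/(R1'+R2) = 56.10 × 37.1/93.20 = 22.33 Ω.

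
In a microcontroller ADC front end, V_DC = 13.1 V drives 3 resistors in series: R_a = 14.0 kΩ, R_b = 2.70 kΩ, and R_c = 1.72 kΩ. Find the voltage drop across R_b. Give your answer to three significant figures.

V ≈ 1.92 V

Total series resistance ΣR = 14.0 + 2.70 + 1.72 = 18.42 kΩ.
Voltage divider: V = V_DC · (2.700 / 18.42) = 13.1 × 0.1466 = 1.920 V.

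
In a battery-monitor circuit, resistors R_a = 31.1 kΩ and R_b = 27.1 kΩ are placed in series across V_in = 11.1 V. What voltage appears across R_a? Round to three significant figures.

Total series resistance ΣR = 31.1 + 27.1 = 58.20 kΩ.
Voltage divider: V = V_in · (31.10 / 58.20) = 11.1 × 0.5344 = 5.931 V.

V ≈ 5.93 V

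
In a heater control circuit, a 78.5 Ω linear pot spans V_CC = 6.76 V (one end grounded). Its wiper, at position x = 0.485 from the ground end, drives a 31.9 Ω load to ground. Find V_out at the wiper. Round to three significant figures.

Split the track: R_lower = x·R_p = 38.07 Ω, R_upper = (1−x)·R_p = 40.43 Ω.
Lower segment in parallel with the load: 38.07 ‖ 31.9 = 17.36 Ω.
Loaded-divider output: V_out = 6.76 × 0.3004 = 2.031 V.

V_out ≈ 2.03 V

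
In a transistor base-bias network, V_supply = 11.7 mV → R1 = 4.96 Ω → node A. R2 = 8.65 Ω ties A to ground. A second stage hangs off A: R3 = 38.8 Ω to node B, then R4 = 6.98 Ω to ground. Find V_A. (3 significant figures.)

V_A ≈ 6.96 mV

The second stage (R3 + R4 = 45.78 Ω) loads node A in parallel with R2.
Effective lower resistance at A: R2 ‖ 45.78 = 7.275 Ω.
V_A = 11.7 × 7.275/(4.96 + 7.275) = 6.957 mV.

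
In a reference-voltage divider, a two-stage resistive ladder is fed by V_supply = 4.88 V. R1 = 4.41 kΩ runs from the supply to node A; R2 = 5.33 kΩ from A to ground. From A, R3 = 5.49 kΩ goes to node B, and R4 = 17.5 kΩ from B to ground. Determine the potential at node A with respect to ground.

The second stage (R3 + R4 = 22.99 kΩ) loads node A in parallel with R2.
R2 ‖ (R3+R4) = 4.327 kΩ.
So V_A = 4.88 × 0.4952 = 2.417 V.

V_A ≈ 2.42 V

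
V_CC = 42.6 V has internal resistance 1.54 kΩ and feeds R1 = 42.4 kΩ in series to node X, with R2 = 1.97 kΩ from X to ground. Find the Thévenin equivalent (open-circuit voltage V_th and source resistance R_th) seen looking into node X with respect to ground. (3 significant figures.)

V_th ≈ 1.83 V, R_th ≈ 1.89 kΩ

R1' = 1.54 + 42.4 = 43.94 kΩ (source resistance + R1).
With X open, the divider is unloaded: V_th = 42.6 × 1.97/45.91 = 1.828 V.
Zeroing V_CC shorts the top of R1' to ground, so R_th = R1' ‖ R2 = 1.885 kΩ.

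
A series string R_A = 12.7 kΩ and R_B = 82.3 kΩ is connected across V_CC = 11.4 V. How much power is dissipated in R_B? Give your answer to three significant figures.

P ≈ 1.19 mW

ΣR = 95.00 kΩ → I = 11.4/95.00 = 0.1200 mA.
P = I²R = 0.01440 × 82.3 = 1.185 mW.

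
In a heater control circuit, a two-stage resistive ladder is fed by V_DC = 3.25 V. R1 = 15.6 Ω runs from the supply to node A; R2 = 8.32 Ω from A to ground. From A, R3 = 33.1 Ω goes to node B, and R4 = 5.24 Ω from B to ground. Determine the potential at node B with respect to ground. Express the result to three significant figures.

V_B ≈ 0.135 V

The second stage (R3 + R4 = 38.34 Ω) loads node A in parallel with R2.
R2 ‖ (R3+R4) = 6.836 Ω.
So V_A = 3.25 × 0.3047 = 0.9903 V.
Then the unloaded second divider: V_B = V_A × R4/(R3+R4) = 0.9903 × 0.1367 = 0.1353 V.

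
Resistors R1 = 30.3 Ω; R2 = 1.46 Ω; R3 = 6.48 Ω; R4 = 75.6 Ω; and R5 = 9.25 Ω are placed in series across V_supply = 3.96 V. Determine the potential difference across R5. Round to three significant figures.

Total series resistance ΣR = 30.3 + 1.46 + 6.48 + 75.6 + 9.25 = 123.1 Ω.
V = V_supply · R/ΣR = 3.96 × 0.07515 = 0.2976 V.

V ≈ 0.298 V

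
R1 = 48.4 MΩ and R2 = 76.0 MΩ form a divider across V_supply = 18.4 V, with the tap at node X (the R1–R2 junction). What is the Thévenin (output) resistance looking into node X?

Zeroing V_supply shorts the top of R1 to ground, so R_th = R1 ‖ R2 = 29.57 MΩ.

R_th ≈ 29.6 MΩ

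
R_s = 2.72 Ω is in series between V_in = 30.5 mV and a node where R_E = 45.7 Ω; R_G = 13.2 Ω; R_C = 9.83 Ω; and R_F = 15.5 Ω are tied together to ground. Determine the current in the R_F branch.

I ≈ 1.15 mA

Parallel bank: R_p = 1/(1/45.7 + 1/13.2 + 1/9.83 + 1/15.5) = 3.790 Ω.
V_A by voltage divider: V_A = 30.5 × 3.790/(2.72 + 3.790) = 17.76 mV.
Branch current I = V_A/R_F = 17.76/15.5 = 1.146 mA.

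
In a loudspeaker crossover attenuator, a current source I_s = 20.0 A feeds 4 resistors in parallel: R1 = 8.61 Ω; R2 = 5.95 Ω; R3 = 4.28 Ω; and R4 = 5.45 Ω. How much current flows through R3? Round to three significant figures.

Total conductance ΣG = 1/8.61 + 1/5.95 + 1/4.28 + 1/5.45 = 0.7013 (units of 1/Ω).
Current divider: I(R3) = I_s · G_k/ΣG = 20.0 × (0.2336/0.7013) = 20.0 × 0.3331 = 6.663 A.

I ≈ 6.66 A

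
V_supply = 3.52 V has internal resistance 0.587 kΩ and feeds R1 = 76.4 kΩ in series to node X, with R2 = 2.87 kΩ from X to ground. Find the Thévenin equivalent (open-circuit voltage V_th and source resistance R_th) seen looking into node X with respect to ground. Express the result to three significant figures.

V_th ≈ 0.127 V, R_th ≈ 2.77 kΩ

R1' = 0.587 + 76.4 = 76.99 kΩ (source resistance + R1).
Open-circuit (no load on X): V_th = V_supply · R2/(R1' + R2) = 3.52 × 2.87/(76.99 + 2.87) = 0.1265 V.
Zeroing V_supply shorts the top of R1' to ground, so R_th = R1' ‖ R2 = 2.767 kΩ.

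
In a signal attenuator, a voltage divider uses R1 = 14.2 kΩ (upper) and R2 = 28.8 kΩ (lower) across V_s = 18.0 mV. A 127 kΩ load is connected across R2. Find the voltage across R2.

R2 ‖ R_L = (28.8 × 127)/(28.8 + 127) = 23.48 kΩ.
Then V_out = V_s · R2'/(R1 + R2') = 18.0 × 23.48/37.68 = 11.22 mV.

V_out ≈ 11.2 mV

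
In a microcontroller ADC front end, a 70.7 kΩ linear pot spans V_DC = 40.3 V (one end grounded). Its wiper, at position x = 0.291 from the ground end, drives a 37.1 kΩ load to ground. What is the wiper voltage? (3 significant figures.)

Split the track: R_lower = x·R_p = 20.57 kΩ, R_upper = (1−x)·R_p = 50.13 kΩ.
R_L loads the lower segment: effective lower R = 13.23 kΩ.
V_out = 40.3 × 13.23/(50.13 + 13.23) = 8.418 V.

V_out ≈ 8.42 V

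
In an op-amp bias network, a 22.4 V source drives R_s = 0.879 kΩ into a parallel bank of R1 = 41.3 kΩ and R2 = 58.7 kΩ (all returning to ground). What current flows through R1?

Equivalent of the parallel group: R_p = 24.24 kΩ.
V_A by voltage divider: V_A = 22.4 × 24.24/(0.879 + 24.24) = 21.62 V.
Branch current I = V_A/R1 = 21.62/41.3 = 0.5234 mA.
(Equivalently: I_total = 0.8916 mA, then current-divider fraction G_k/ΣG = 0.5870.)

I ≈ 0.523 mA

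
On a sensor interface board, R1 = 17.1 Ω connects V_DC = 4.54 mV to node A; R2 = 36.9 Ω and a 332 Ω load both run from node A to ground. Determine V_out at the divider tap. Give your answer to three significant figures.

V_out ≈ 3.00 mV

First combine the lower leg with the load: R2 ‖ R_L = 33.21 Ω.
Voltage divider with the loaded lower leg: V_out = 4.54 × 33.21/(17.1 + 33.21) = 4.54 × 0.6601 = 2.997 mV.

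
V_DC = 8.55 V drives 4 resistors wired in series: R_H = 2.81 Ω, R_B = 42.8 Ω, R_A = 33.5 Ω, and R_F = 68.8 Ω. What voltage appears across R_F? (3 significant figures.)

V ≈ 3.98 V

Series total: ΣR = 2.81 + 42.8 + 33.5 + 68.8 = 147.9 Ω.
V = V_DC · R/ΣR = 8.55 × 0.4651 = 3.977 V.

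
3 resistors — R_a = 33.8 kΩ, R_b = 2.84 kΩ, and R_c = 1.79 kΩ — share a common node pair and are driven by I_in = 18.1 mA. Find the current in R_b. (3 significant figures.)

Conductances: ΣG = 1/33.8 + 1/2.84 + 1/1.79 = 0.9404 (1/kΩ).
R_b takes the fraction G_k/ΣG = 0.3521/0.9404 = 0.3744, so I = 18.1 × 0.3744 = 6.777 mA.

I ≈ 6.78 mA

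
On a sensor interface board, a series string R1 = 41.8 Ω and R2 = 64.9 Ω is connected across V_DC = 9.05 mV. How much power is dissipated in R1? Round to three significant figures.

P ≈ 0.301 µW

Series current I = V_DC/ΣR = 9.05/106.7 = 0.08482 mA.
P = I²R = 0.007194 × 41.8 = 0.3007 µW.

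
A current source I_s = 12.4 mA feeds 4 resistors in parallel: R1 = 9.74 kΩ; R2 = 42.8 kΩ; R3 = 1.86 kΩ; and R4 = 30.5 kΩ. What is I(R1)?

I ≈ 1.83 mA

ΣG = 1/9.74 + 1/42.8 + 1/1.86 + 1/30.5 = 0.6965.
R1 takes the fraction G_k/ΣG = 0.1027/0.6965 = 0.1474, so I = 12.4 × 0.1474 = 1.828 mA.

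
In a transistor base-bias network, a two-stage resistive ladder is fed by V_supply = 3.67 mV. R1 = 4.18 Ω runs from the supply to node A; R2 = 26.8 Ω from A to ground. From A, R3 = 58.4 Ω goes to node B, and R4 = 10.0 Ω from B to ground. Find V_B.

Node A sees R2 in parallel with the series input of stage 2, R3 + R4 = 68.40 Ω.
R2 ‖ (R3+R4) = 19.26 Ω.
V_A = 3.67 × 19.26/(4.18 + 19.26) = 3.015 mV.
V_B = V_A × 0.1462 = 0.4408 mV.

V_B ≈ 0.441 mV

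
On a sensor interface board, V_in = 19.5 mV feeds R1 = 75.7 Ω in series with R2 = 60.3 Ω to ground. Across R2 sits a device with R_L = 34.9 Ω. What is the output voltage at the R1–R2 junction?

V_out ≈ 4.41 mV

First combine the lower leg with the load: R2 ‖ R_L = 22.11 Ω.
Voltage divider with the loaded lower leg: V_out = 19.5 × 22.11/(75.7 + 22.11) = 19.5 × 0.2260 = 4.407 mV.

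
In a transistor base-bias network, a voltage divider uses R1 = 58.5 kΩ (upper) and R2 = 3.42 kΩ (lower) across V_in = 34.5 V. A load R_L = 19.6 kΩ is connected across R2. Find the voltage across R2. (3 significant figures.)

V_out ≈ 1.64 V

First combine the lower leg with the load: R2 ‖ R_L = 2.912 kΩ.
Then V_out = V_in · R2'/(R1 + R2') = 34.5 × 2.912/61.41 = 1.636 V.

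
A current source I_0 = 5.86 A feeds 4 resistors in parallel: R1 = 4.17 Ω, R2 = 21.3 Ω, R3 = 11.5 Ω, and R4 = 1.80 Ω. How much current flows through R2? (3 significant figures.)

I ≈ 0.296 A

ΣG = 1/4.17 + 1/21.3 + 1/11.5 + 1/1.80 = 0.9293.
R2 takes the fraction G_k/ΣG = 0.04695/0.9293 = 0.05052, so I = 5.86 × 0.05052 = 0.2961 A.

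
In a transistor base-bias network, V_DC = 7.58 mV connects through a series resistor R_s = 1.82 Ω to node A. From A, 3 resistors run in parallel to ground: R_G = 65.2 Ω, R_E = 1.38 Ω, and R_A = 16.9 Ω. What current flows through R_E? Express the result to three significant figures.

I ≈ 2.24 mA

Equivalent of the parallel group: R_p = 1.251 Ω.
Node voltage V_A = V_DC · R_p/(R_s + R_p) = 7.58 × 0.4074 = 3.088 mV.
I(R_E) = V_A / R_E = 3.088/1.38 = 2.238 mA.
(Equivalently: I_total = 2.468 mA, then current-divider fraction G_k/ΣG = 0.9068.)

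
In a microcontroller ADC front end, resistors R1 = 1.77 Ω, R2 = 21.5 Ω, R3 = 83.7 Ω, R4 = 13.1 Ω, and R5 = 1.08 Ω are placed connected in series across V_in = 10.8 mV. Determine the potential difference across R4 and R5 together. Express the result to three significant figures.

Total series resistance ΣR = 1.77 + 21.5 + 83.7 + 13.1 + 1.08 = 121.2 Ω.
R_{R4..R5} = 13.1 + 1.08 = 14.18 Ω.
By the voltage-divider rule, V = 10.8 × 14.18/121.2 = 1.264 mV.

V ≈ 1.26 mV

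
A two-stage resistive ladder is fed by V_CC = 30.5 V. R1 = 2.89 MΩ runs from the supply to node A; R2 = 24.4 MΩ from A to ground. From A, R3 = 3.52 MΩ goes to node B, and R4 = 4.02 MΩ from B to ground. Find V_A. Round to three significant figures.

Looking into the second stage from A: R3 + R4 = 7.540 MΩ appears in parallel with R2.
R2 ‖ (R3+R4) = 5.760 MΩ.
V_A = 30.5 × 5.760/(2.89 + 5.760) = 20.31 V.

V_A ≈ 20.3 V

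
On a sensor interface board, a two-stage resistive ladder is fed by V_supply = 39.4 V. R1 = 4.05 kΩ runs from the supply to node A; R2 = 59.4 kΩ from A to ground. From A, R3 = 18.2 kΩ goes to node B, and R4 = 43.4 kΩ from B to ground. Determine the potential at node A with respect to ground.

V_A ≈ 34.7 V

The second stage (R3 + R4 = 61.60 kΩ) loads node A in parallel with R2.
R2 ‖ (R3+R4) = 30.24 kΩ.
V_A = 39.4 × 30.24/(4.05 + 30.24) = 34.75 V.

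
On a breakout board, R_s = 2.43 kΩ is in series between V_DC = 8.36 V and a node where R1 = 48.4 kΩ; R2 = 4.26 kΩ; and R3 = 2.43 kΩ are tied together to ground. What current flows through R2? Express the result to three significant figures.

I ≈ 0.749 mA

Parallel bank: R_p = 1/(1/48.4 + 1/4.26 + 1/2.43) = 1.499 kΩ.
Node voltage V_A = V_DC · R_p/(R_s + R_p) = 8.36 × 0.3816 = 3.190 V.
I(R2) = V_A / R2 = 3.190/4.26 = 0.7488 mA.
(Check via current divider: I_total = 2.128 mA; share G_k/ΣG = 0.3520 → same result.)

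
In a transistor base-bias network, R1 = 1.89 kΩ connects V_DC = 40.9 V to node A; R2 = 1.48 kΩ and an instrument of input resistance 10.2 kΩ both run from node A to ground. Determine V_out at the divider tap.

First combine the lower leg with the load: R2 ‖ R_L = 1.292 kΩ.
Voltage divider with the loaded lower leg: V_out = 40.9 × 1.292/(1.89 + 1.292) = 40.9 × 0.4061 = 16.61 V.
(Unloaded it would be 18.0 V; the load pulls it down.)

V_out ≈ 16.6 V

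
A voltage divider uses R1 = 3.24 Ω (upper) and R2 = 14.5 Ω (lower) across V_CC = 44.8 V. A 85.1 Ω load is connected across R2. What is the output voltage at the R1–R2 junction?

R2 ‖ R_L = (14.5 × 85.1)/(14.5 + 85.1) = 12.39 Ω.
Then V_out = V_CC · R2'/(R1 + R2') = 44.8 × 12.39/15.63 = 35.51 V.
(Unloaded it would be 36.6 V; the load pulls it down.)

V_out ≈ 35.5 V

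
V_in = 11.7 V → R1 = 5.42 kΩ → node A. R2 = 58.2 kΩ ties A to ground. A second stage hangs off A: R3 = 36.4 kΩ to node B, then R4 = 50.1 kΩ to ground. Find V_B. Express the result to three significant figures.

V_B ≈ 5.86 V

Node A sees R2 in parallel with the series input of stage 2, R3 + R4 = 86.50 kΩ.
Effective lower resistance at A: R2 ‖ 86.50 = 34.79 kΩ.
V_A = 11.7 × 34.79/(5.42 + 34.79) = 10.12 V.
Then the unloaded second divider: V_B = V_A × R4/(R3+R4) = 10.12 × 0.5792 = 5.863 V.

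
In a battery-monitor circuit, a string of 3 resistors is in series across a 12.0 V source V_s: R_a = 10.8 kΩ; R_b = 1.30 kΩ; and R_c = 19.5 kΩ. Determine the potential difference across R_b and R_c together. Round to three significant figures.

Series total: ΣR = 10.8 + 1.30 + 19.5 = 31.60 kΩ.
R_{R_b..R_c} = 1.30 + 19.5 = 20.80 kΩ.
By the voltage-divider rule, V = 12.0 × 20.80/31.60 = 7.899 V.

V ≈ 7.90 V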